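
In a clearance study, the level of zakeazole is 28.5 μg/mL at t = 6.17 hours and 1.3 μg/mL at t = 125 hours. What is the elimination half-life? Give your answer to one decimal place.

26.7 hours

Over Δt = 125 − 6.17 = 118.83 hours, the level fell by a factor of 28.5/1.3 ≈ 21.923.
n = log₂(21.923) ≈ 4.4544 half-lives, so t½ = 118.83/4.4544 ≈ 26.677 hours.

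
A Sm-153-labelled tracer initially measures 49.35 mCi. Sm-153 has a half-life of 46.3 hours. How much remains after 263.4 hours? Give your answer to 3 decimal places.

Number of half-lives: n = 263.4/46.3 ≈ 5.689.
Remaining = 49.35 × (1/2)^5.689 = 49.35 × 0.019384 ≈ 0.9566 mCi.

0.957 mCi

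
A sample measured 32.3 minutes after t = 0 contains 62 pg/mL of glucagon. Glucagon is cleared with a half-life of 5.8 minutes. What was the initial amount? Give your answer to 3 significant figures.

2940 pg/mL

Number of half-lives elapsed: n = 32.3/5.8 ≈ 5.569.
A₀ = A × 2^n = 62 × 2^5.569 = 62 × 47.471 ≈ 2943.2 pg/mL.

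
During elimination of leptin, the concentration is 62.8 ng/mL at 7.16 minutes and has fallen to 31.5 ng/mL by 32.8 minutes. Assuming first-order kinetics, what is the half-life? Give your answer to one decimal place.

25.8 minutes

Over Δt = 32.8 − 7.16 = 25.64 minutes, the level fell by a factor of 62.8/31.5 ≈ 1.9937.
n = log₂(1.9937) ≈ 0.99541 half-lives, so t½ = 25.64/0.99541 ≈ 25.758 minutes.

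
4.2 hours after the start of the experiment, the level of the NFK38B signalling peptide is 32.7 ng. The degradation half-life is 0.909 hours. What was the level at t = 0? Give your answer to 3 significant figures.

804 ng

Number of half-lives elapsed: n = 4.2/0.909 ≈ 4.6205.
A₀ = A × 2^n = 32.7 × 2^4.6205 = 32.7 × 24.598 ≈ 804.35 ng.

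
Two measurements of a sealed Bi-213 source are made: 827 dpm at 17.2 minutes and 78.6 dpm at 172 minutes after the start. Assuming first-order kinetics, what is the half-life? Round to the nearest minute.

Over Δt = 172 − 17.2 = 154.8 minutes, the level fell by a factor of 827/78.6 ≈ 10.522.
n = log₂(10.522) ≈ 3.3953 half-lives, so t½ = 154.8/3.3953 ≈ 45.593 minutes.

46 minutes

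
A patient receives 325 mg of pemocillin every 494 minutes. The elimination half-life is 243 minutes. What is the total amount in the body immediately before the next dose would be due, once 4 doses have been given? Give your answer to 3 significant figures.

105 mg

The 4 doses were given 1976, 1482, 988, 494 minutes ago.
Total = 325·(1/2)^(1976/243) + 325·(1/2)^(1482/243) + 325·(1/2)^(988/243) + 325·(1/2)^(494/243)
      = 1.1588 + 4.7421 + 19.406 + 79.417 ≈ 104.72 mg.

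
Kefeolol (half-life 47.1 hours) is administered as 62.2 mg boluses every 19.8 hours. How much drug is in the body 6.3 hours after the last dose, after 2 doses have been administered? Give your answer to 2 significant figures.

99 mg

The 2 doses were given 26.1, 6.3 hours ago.
Total = 62.2·(1/2)^(26.1/47.1) + 62.2·(1/2)^(6.3/47.1)
      = 42.362 + 56.692 ≈ 99.055 mg.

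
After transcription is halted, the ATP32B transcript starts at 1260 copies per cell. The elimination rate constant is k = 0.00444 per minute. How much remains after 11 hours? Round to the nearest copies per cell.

t½ = ln 2 / k = 0.69315 / 0.00444 ≈ 156.11 minutes.
Convert the elapsed time: 11 hours = 660 minutes.
Number of half-lives: n = 660/156.11 ≈ 4.2277.
Remaining = 1260 × (1/2)^4.2277 = 1260 × 0.053376 ≈ 67.253 copies per cell.

67 copies per cell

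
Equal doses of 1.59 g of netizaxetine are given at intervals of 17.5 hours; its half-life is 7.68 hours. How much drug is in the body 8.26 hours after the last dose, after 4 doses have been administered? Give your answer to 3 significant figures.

0.949 g

The 4 doses were given 60.76, 43.26, 25.76, 8.26 hours ago.
Total = 1.59·(1/2)^(60.76/7.68) + 1.59·(1/2)^(43.26/7.68) + 1.59·(1/2)^(25.76/7.68) + 1.59·(1/2)^(8.26/7.68)
      = 0.0066041 + 0.032044 + 0.15549 + 0.75445 ≈ 0.94859 g.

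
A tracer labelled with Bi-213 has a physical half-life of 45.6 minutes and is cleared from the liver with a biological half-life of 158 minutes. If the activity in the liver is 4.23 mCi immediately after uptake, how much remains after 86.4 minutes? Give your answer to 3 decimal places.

0.779 mCi

1/t_eff = 1/t_phys + 1/t_biol = 1/45.6 + 1/158 = 0.028259 per minute.
t_eff = 45.6 × 158 / (45.6 + 158) ≈ 35.387 minutes.
Remaining = 4.23 × (1/2)^(86.4/35.387) = 4.23 × (1/2)^2.4416 ≈ 0.77867 mCi.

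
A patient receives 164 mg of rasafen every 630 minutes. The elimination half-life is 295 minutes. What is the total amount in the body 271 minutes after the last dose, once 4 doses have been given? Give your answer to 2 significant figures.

The 4 doses were given 2161, 1531, 901, 271 minutes ago.
Total = 164·(1/2)^(2161/295) + 164·(1/2)^(1531/295) + 164·(1/2)^(901/295) + 164·(1/2)^(271/295)
      = 1.0225 + 4.4931 + 19.744 + 86.757 ≈ 112.02 mg.

110 mg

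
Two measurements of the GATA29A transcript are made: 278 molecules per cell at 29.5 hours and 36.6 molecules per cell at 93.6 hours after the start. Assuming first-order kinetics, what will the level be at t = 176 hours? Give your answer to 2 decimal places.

Over Δt = 93.6 − 29.5 = 64.1 hours, the level fell by a factor of 278/36.6 ≈ 7.5956.
n = log₂(7.5956) ≈ 2.9252 half-lives, so t½ = 64.1/2.9252 ≈ 21.913 hours.
From t = 93.6 to t = 176: 36.6 × (1/2)^((176−93.6)/21.913) ≈ 2.701 molecules per cell.

2.70 molecules per cell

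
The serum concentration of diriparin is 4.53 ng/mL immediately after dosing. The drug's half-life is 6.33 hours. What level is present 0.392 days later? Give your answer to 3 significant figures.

1.62 ng/mL

Convert the elapsed time: 0.392 days = 9.408 hours.
Number of half-lives: n = 9.408/6.33 ≈ 1.4863.
Remaining = 4.53 × (1/2)^1.4863 = 4.53 × 0.35694 ≈ 1.6169 ng/mL.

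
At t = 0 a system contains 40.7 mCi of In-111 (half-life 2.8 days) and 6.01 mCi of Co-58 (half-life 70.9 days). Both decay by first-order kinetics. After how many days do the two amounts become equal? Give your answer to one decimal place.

Set 40.7·(1/2)^(t/2.8) = 6.01·(1/2)^(t/70.9).
Taking log₂: log₂(40.7/6.01) = t·(1/2.8 − 1/70.9).
log₂(6.772) = 2.7596; 1/2.8 − 1/70.9 = 0.34304.
t = 2.7596 / 0.34304 ≈ 8.0446 days.

8.0 days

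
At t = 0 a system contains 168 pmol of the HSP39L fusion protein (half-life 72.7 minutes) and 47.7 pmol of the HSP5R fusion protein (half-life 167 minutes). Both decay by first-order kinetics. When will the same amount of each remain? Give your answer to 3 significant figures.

234 minutes

Set 168·(1/2)^(t/72.7) = 47.7·(1/2)^(t/167).
Taking log₂: log₂(168/47.7) = t·(1/72.7 − 1/167).
log₂(3.522) = 1.8164; 1/72.7 − 1/167 = 0.0077671.
t = 1.8164 / 0.0077671 ≈ 233.86 minutes.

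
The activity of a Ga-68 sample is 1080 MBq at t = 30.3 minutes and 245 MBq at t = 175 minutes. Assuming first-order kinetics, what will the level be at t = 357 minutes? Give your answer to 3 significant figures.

37.9 MBq

Over Δt = 175 − 30.3 = 144.7 minutes, the level fell by a factor of 1080/245 ≈ 4.4082.
n = log₂(4.4082) ≈ 2.1402 half-lives, so t½ = 144.7/2.1402 ≈ 67.611 minutes.
From t = 175 to t = 357: 245 × (1/2)^((357−175)/67.611) ≈ 37.917 MBq.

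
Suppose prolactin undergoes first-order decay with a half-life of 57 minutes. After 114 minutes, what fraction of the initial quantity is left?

0.25

n = 114/57 ≈ 2 half-lives.
Fraction remaining = (1/2)^2 ≈ 0.25.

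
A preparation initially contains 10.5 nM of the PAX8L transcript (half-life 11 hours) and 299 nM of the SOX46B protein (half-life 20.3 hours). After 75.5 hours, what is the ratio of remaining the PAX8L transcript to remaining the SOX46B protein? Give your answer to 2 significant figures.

0.0040

PAX8L transcript: 10.5 × (1/2)^(75.5/11) = 10.5 × (1/2)^6.8636 ≈ 0.090163 nM.
SOX46B protein: 299 × (1/2)^(75.5/20.3) = 299 × (1/2)^3.7192 ≈ 22.703 nM.
Ratio ≈ 0.090163 / 22.703 ≈ 0.0039715.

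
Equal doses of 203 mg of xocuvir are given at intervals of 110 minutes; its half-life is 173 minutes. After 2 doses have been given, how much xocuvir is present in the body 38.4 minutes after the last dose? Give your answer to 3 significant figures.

286 mg

The 2 doses were given 148.4, 38.4 minutes ago.
Total = 203·(1/2)^(148.4/173) + 203·(1/2)^(38.4/173)
      = 112.01 + 174.05 ≈ 286.07 mg.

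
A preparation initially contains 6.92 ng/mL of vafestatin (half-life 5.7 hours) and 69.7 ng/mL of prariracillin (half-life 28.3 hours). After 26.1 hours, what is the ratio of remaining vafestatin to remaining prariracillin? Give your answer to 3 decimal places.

vafestatin: 6.92 × (1/2)^(26.1/5.7) = 6.92 × (1/2)^4.5789 ≈ 0.28954 ng/mL.
prariracillin: 69.7 × (1/2)^(26.1/28.3) = 69.7 × (1/2)^0.92226 ≈ 36.779 ng/mL.
Ratio ≈ 0.28954 / 36.779 ≈ 0.0078723.

0.008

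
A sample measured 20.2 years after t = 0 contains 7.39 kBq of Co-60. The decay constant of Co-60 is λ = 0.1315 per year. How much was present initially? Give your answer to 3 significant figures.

t½ = ln 2 / λ = 0.69315 / 0.1315 ≈ 5.2711 years.
Number of half-lives elapsed: n = 20.2/5.2711 ≈ 3.8322.
A₀ = A × 2^n = 7.39 × 2^3.8322 = 7.39 × 14.243 ≈ 105.26 kBq.

105 kBq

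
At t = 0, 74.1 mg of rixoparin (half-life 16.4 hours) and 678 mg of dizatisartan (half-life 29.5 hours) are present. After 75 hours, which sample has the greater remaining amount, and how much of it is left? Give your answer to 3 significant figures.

dizatisartan, 116 mg

rixoparin: 74.1 × (1/2)^4.5732 ≈ 3.1128 mg.
dizatisartan: 678 × (1/2)^2.5424 ≈ 116.39 mg.
Dizatisartan has more remaining, at ≈ 116.39 mg.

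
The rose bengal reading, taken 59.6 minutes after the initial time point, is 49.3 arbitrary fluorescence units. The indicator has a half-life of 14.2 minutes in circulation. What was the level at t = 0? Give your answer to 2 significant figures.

900 arbitrary fluorescence units

Number of half-lives elapsed: n = 59.6/14.2 ≈ 4.1972.
A₀ = A × 2^n = 49.3 × 2^4.1972 = 49.3 × 18.343 ≈ 904.33 arbitrary fluorescence units.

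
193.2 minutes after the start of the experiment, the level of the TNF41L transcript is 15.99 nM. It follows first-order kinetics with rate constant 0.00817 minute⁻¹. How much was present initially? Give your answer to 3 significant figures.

77.5 nM

t½ = ln 2 / k = 0.69315 / 0.00817 ≈ 84.841 minutes.
Number of half-lives elapsed: n = 193.2/84.841 ≈ 2.2772.
A₀ = A × 2^n = 15.99 × 2^2.2772 = 15.99 × 4.8474 ≈ 77.51 nM.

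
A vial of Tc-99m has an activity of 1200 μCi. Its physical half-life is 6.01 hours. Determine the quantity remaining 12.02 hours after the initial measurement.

300 μCi

Elapsed time is 2 half-lives (12.02/6.01).
Each half-life halves the amount: 1200 × (1/2)^2 = 1200/4 = 300 μCi.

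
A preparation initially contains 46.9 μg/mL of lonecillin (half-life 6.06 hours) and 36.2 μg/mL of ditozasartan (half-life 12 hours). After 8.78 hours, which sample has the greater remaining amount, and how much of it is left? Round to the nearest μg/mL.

ditozasartan, 22 μg/mL

lonecillin: 46.9 × (1/2)^1.4488 ≈ 17.18 μg/mL.
ditozasartan: 36.2 × (1/2)^0.73167 ≈ 21.8 μg/mL.
Ditozasartan has more remaining, at ≈ 21.8 μg/mL.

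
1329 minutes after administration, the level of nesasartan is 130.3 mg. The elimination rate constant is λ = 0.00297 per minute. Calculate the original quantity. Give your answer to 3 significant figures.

t½ = ln 2 / λ = 0.69315 / 0.00297 ≈ 233.38 minutes.
Number of half-lives elapsed: n = 1329/233.38 ≈ 5.6945.
A₀ = A × 2^n = 130.3 × 2^5.6945 = 130.3 × 51.787 ≈ 6747.8 mg.

6750 mg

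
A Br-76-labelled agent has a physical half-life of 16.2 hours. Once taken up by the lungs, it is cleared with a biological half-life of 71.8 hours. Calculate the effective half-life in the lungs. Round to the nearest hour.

1/t_eff = 1/t_phys + 1/t_biol = 1/16.2 + 1/71.8 = 0.075656 per hour.
t_eff = 16.2 × 71.8 / (16.2 + 71.8) ≈ 13.218 hours.

13 hours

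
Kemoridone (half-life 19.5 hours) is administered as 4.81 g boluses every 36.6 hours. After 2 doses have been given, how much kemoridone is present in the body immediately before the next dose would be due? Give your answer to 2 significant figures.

The 2 doses were given 73.2, 36.6 hours ago.
Total = 4.81·(1/2)^(73.2/19.5) + 4.81·(1/2)^(36.6/19.5)
      = 0.35655 + 1.3096 ≈ 1.6661 g.

1.7 g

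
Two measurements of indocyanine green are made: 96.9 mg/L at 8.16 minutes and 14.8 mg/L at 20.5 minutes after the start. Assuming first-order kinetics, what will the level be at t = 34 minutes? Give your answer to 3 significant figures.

1.89 mg/L

Over Δt = 20.5 − 8.16 = 12.34 minutes, the level fell by a factor of 96.9/14.8 ≈ 6.5473.
n = log₂(6.5473) ≈ 2.7109 half-lives, so t½ = 12.34/2.7109 ≈ 4.552 minutes.
From t = 20.5 to t = 34: 14.8 × (1/2)^((34−20.5)/4.552) ≈ 1.8945 mg/L.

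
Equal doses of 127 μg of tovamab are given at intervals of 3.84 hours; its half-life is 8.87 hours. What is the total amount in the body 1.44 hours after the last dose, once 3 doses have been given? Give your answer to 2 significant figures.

260 μg

The 3 doses were given 9.12, 5.28, 1.44 hours ago.
Total = 127·(1/2)^(9.12/8.87) + 127·(1/2)^(5.28/8.87) + 127·(1/2)^(1.44/8.87)
      = 62.271 + 84.064 + 113.48 ≈ 259.82 μg.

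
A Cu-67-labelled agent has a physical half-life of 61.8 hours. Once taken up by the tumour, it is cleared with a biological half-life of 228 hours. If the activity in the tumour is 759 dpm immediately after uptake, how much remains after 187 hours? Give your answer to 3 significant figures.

1/t_eff = 1/t_phys + 1/t_biol = 1/61.8 + 1/228 = 0.020567 per hour.
t_eff = 61.8 × 228 / (61.8 + 228) ≈ 48.621 hours.
Remaining = 759 × (1/2)^(187/48.621) = 759 × (1/2)^3.8461 ≈ 52.779 dpm.

52.8 dpm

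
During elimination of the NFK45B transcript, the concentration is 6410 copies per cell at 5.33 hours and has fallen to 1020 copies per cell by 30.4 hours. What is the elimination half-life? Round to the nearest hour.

9 hours

Over Δt = 30.4 − 5.33 = 25.07 hours, the level fell by a factor of 6410/1020 ≈ 6.2843.
n = log₂(6.2843) ≈ 2.6518 half-lives, so t½ = 25.07/2.6518 ≈ 9.4541 hours.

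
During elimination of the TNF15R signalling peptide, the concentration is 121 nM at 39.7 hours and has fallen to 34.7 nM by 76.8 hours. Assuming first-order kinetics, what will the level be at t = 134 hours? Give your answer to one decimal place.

5.1 nM

Over Δt = 76.8 − 39.7 = 37.1 hours, the level fell by a factor of 121/34.7 ≈ 3.487.
n = log₂(3.487) ≈ 1.802 half-lives, so t½ = 37.1/1.802 ≈ 20.588 hours.
From t = 76.8 to t = 134: 34.7 × (1/2)^((134−76.8)/20.588) ≈ 5.058 nM.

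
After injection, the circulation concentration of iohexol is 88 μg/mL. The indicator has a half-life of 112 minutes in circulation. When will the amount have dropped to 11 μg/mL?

336 minutes

11/88 = 1/8, so 3 half-lives have elapsed.
t = 3 × 112 = 336 minutes.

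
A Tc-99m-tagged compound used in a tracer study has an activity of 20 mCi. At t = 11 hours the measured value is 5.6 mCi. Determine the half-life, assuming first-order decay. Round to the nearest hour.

A/A₀ = 5.6/20 ≈ 0.28.
n = log₂(3.5714) ≈ 1.8365 half-lives elapsed in 11 hours.
t½ = 11/1.8365 ≈ 5.9897 hours.

6 hours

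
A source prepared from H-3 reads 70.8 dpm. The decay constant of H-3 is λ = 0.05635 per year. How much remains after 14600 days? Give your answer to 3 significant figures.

7.43 dpm

t½ = ln 2 / λ = 0.69315 / 0.05635 ≈ 12.301 years.
Convert the elapsed time: 14600 days = 40 years.
Number of half-lives: n = 40/12.301 ≈ 3.2518.
Remaining = 70.8 × (1/2)^3.2518 = 70.8 × 0.10498 ≈ 7.4325 dpm.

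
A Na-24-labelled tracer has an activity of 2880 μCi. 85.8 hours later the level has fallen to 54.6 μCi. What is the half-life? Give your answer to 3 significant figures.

A/A₀ = 54.6/2880 ≈ 0.018958.
n = log₂(52.747) ≈ 5.721 half-lives elapsed in 85.8 hours.
t½ = 85.8/5.721 ≈ 14.997 hours.

15.0 hours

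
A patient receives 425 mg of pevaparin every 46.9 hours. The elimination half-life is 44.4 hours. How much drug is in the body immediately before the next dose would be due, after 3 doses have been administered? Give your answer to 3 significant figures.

The 3 doses were given 140.7, 93.8, 46.9 hours ago.
Total = 425·(1/2)^(140.7/44.4) + 425·(1/2)^(93.8/44.4) + 425·(1/2)^(46.9/44.4)
      = 47.255 + 98.272 + 204.37 ≈ 349.89 mg.

350 mg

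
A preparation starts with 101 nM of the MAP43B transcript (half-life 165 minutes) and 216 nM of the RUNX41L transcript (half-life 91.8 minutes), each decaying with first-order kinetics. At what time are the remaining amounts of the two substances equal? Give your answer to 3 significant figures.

227 minutes

Set 101·(1/2)^(t/165) = 216·(1/2)^(t/91.8).
Taking log₂: log₂(101/216) = t·(1/165 − 1/91.8).
log₂(0.46759) = -1.0967; 1/165 − 1/91.8 = -0.0048326.
t = -1.0967 / -0.0048326 ≈ 226.93 minutes.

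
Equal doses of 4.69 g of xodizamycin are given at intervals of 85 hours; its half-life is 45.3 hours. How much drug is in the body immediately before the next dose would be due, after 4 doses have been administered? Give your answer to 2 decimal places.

The 4 doses were given 340, 255, 170, 85 hours ago.
Total = 4.69·(1/2)^(340/45.3) + 4.69·(1/2)^(255/45.3) + 4.69·(1/2)^(170/45.3) + 4.69·(1/2)^(85/45.3)
      = 0.02581 + 0.094762 + 0.34792 + 1.2774 ≈ 1.7459 g.

1.75 g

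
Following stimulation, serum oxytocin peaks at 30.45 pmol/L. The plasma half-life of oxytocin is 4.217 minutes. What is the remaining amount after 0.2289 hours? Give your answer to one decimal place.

3.2 pmol/L

Convert the elapsed time: 0.2289 hours = 13.734 minutes.
Number of half-lives: n = 13.734/4.217 ≈ 3.2568.
Remaining = 30.45 × (1/2)^3.2568 = 30.45 × 0.10462 ≈ 3.1856 pmol/L.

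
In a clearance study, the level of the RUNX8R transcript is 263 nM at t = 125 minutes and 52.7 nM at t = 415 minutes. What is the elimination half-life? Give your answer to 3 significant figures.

125 minutes

Over Δt = 415 − 125 = 290 minutes, the level fell by a factor of 263/52.7 ≈ 4.9905.
n = log₂(4.9905) ≈ 2.3192 half-lives, so t½ = 290/2.3192 ≈ 125.04 minutes.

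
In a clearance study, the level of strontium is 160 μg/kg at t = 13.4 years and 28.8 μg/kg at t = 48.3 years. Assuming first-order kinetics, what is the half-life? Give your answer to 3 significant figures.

14.1 years

Over Δt = 48.3 − 13.4 = 34.9 years, the level fell by a factor of 160/28.8 ≈ 5.5556.
n = log₂(5.5556) ≈ 2.4739 half-lives, so t½ = 34.9/2.4739 ≈ 14.107 years.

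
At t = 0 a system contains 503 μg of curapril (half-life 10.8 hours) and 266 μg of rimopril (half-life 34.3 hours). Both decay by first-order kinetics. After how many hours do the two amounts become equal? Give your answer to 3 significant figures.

14.5 hours

Set 503·(1/2)^(t/10.8) = 266·(1/2)^(t/34.3).
Taking log₂: log₂(503/266) = t·(1/10.8 − 1/34.3).
log₂(1.891) = 0.91913; 1/10.8 − 1/34.3 = 0.063438.
t = 0.91913 / 0.063438 ≈ 14.489 hours.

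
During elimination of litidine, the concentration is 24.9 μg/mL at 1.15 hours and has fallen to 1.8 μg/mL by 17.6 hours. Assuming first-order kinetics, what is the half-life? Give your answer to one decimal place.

Over Δt = 17.6 − 1.15 = 16.45 hours, the level fell by a factor of 24.9/1.8 ≈ 13.833.
n = log₂(13.833) ≈ 3.7901 half-lives, so t½ = 16.45/3.7901 ≈ 4.3403 hours.

4.3 hours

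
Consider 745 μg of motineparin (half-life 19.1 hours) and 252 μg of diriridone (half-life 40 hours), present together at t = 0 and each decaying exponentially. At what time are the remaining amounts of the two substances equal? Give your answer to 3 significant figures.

57.2 hours

Set 745·(1/2)^(t/19.1) = 252·(1/2)^(t/40).
Taking log₂: log₂(745/252) = t·(1/19.1 − 1/40).
log₂(2.9563) = 1.5638; 1/19.1 − 1/40 = 0.027356.
t = 1.5638 / 0.027356 ≈ 57.165 hours.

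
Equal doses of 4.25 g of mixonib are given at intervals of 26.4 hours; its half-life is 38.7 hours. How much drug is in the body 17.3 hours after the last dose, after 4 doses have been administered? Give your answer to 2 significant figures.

The 4 doses were given 96.5, 70.1, 43.7, 17.3 hours ago.
Total = 4.25·(1/2)^(96.5/38.7) + 4.25·(1/2)^(70.1/38.7) + 4.25·(1/2)^(43.7/38.7) + 4.25·(1/2)^(17.3/38.7)
      = 0.75467 + 1.2109 + 1.943 + 3.1176 ≈ 7.0262 g.

7.0 g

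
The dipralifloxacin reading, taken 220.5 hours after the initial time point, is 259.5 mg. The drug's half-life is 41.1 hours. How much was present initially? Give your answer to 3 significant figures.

10700 mg

Number of half-lives elapsed: n = 220.5/41.1 ≈ 5.365.
A₀ = A × 2^n = 259.5 × 2^5.365 = 259.5 × 41.211 ≈ 10694 mg.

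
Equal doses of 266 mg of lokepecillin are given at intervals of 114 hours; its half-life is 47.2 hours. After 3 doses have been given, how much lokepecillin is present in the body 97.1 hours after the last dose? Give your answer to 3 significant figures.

78.1 mg

The 3 doses were given 325.1, 211.1, 97.1 hours ago.
Total = 266·(1/2)^(325.1/47.2) + 266·(1/2)^(211.1/47.2) + 266·(1/2)^(97.1/47.2)
      = 2.2463 + 11.982 + 63.915 ≈ 78.143 mg.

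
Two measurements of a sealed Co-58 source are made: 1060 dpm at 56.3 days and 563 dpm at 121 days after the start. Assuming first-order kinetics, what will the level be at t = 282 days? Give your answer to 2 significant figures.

Over Δt = 121 − 56.3 = 64.7 days, the level fell by a factor of 1060/563 ≈ 1.8828.
n = log₂(1.8828) ≈ 0.91286 half-lives, so t½ = 64.7/0.91286 ≈ 70.876 days.
From t = 121 to t = 282: 563 × (1/2)^((282−121)/70.876) ≈ 116.6 dpm.

120 dpm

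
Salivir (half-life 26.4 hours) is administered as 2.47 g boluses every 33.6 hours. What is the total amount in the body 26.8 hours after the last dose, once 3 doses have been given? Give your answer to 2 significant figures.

1.9 g

The 3 doses were given 94, 60.4, 26.8 hours ago.
Total = 2.47·(1/2)^(94/26.4) + 2.47·(1/2)^(60.4/26.4) + 2.47·(1/2)^(26.8/26.4)
      = 0.20934 + 0.5058 + 1.2221 ≈ 1.9372 g.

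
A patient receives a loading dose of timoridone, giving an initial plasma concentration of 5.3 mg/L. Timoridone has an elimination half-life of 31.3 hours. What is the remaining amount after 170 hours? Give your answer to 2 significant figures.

Number of half-lives: n = 170/31.3 ≈ 5.4313.
Remaining = 5.3 × (1/2)^5.4313 = 5.3 × 0.023175 ≈ 0.12283 mg/L.

0.12 mg/L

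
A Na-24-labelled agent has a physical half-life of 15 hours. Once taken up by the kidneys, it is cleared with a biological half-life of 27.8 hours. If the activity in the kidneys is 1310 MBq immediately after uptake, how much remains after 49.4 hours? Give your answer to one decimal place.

39.0 MBq

1/t_eff = 1/t_phys + 1/t_biol = 1/15 + 1/27.8 = 0.10264 per hour.
t_eff = 15 × 27.8 / (15 + 27.8) ≈ 9.743 hours.
Remaining = 1310 × (1/2)^(49.4/9.743) = 1310 × (1/2)^5.0703 ≈ 38.99 MBq.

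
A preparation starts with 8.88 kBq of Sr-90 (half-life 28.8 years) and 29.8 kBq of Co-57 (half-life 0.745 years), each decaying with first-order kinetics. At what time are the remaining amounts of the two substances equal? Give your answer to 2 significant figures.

1.3 years

Set 8.88·(1/2)^(t/28.8) = 29.8·(1/2)^(t/0.745).
Taking log₂: log₂(8.88/29.8) = t·(1/28.8 − 1/0.745).
log₂(0.29799) = -1.7467; 1/28.8 − 1/0.745 = -1.3076.
t = -1.7467 / -1.3076 ≈ 1.3358 years.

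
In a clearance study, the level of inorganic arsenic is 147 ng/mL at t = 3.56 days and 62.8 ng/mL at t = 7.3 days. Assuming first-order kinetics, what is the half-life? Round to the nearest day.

Over Δt = 7.3 − 3.56 = 3.74 days, the level fell by a factor of 147/62.8 ≈ 2.3408.
n = log₂(2.3408) ≈ 1.227 half-lives, so t½ = 3.74/1.227 ≈ 3.0481 days.

3 days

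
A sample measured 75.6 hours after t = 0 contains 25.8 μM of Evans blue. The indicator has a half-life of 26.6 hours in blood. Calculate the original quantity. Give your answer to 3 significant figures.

185 μM

Number of half-lives elapsed: n = 75.6/26.6 ≈ 2.8421.
A₀ = A × 2^n = 25.8 × 2^2.8421 = 25.8 × 7.1707 ≈ 185 μM.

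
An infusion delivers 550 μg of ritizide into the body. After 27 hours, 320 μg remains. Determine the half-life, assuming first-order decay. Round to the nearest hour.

35 hours

A/A₀ = 320/550 ≈ 0.58182.
n = log₂(1.7188) ≈ 0.78136 half-lives elapsed in 27 hours.
t½ = 27/0.78136 ≈ 34.555 hours.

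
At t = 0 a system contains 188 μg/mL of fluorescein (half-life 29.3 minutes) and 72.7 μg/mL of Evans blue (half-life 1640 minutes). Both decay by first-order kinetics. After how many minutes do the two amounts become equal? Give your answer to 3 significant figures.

40.9 minutes

Set 188·(1/2)^(t/29.3) = 72.7·(1/2)^(t/1640).
Taking log₂: log₂(188/72.7) = t·(1/29.3 − 1/1640).
log₂(2.586) = 1.3707; 1/29.3 − 1/1640 = 0.03352.
t = 1.3707 / 0.03352 ≈ 40.892 minutes.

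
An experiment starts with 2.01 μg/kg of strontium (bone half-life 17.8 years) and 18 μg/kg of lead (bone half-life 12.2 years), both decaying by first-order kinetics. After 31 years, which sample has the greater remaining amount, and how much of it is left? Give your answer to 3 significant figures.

lead, 3.09 μg/kg

strontium: 2.01 × (1/2)^1.7416 ≈ 0.60108 μg/kg.
lead: 18 × (1/2)^2.541 ≈ 3.0929 μg/kg.
Lead has more remaining, at ≈ 3.0929 μg/kg.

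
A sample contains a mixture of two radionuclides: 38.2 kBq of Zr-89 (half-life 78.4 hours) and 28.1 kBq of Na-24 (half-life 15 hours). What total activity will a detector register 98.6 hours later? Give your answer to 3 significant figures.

Zr-89: 38.2 × (1/2)^(98.6/78.4) = 38.2 × (1/2)^1.2577 ≈ 15.976 kBq.
Na-24: 28.1 × (1/2)^(98.6/15) = 28.1 × (1/2)^6.5733 ≈ 0.29508 kBq.
Total = 15.976 + 0.29508 ≈ 16.271 kBq.

16.3 kBq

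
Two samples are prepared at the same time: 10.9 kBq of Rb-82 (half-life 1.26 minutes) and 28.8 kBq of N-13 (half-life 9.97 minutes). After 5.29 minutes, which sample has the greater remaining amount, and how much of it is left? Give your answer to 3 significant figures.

N-13, 19.9 kBq

Rb-82: 10.9 × (1/2)^4.1984 ≈ 0.59372 kBq.
N-13: 28.8 × (1/2)^0.53059 ≈ 19.937 kBq.
N-13 has more remaining, at ≈ 19.937 kBq.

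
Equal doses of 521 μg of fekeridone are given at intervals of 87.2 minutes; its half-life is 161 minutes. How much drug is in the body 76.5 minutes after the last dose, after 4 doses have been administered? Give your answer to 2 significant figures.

The 4 doses were given 338.1, 250.9, 163.7, 76.5 minutes ago.
Total = 521·(1/2)^(338.1/161) + 521·(1/2)^(250.9/161) + 521·(1/2)^(163.7/161) + 521·(1/2)^(76.5/161)
      = 121.53 + 176.9 + 257.49 + 374.8 ≈ 930.71 μg.

930 μg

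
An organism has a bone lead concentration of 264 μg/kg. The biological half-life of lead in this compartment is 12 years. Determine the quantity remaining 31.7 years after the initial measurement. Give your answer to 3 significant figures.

42.3 μg/kg

Number of half-lives: n = 31.7/12 ≈ 2.6417.
Remaining = 264 × (1/2)^2.6417 = 264 × 0.16024 ≈ 42.304 μg/kg.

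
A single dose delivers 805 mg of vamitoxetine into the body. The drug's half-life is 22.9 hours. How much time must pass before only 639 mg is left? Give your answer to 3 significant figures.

Fraction remaining = 639/805 ≈ 0.79379.
n = log₂(805/639) = ln(1.2598)/ln 2 ≈ 0.33317 half-lives.
t = n × t½ = 0.33317 × 22.9 ≈ 7.6297 hours.

7.63 hours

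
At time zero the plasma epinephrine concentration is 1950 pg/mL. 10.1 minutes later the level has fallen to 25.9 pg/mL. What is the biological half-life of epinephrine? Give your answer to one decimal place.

A/A₀ = 25.9/1950 ≈ 0.013282.
n = log₂(75.29) ≈ 6.2344 half-lives elapsed in 10.1 minutes.
t½ = 10.1/6.2344 ≈ 1.62 minutes.

1.6 minutes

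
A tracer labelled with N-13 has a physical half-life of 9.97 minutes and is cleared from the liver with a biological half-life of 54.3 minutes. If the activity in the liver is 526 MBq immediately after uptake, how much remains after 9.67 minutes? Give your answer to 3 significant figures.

237 MBq

1/t_eff = 1/t_phys + 1/t_biol = 1/9.97 + 1/54.3 = 0.11872 per minute.
t_eff = 9.97 × 54.3 / (9.97 + 54.3) ≈ 8.4234 minutes.
Remaining = 526 × (1/2)^(9.67/8.4234) = 526 × (1/2)^1.148 ≈ 237.36 MBq.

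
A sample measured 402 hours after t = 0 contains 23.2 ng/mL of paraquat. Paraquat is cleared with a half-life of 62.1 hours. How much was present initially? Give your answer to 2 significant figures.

2100 ng/mL

Number of half-lives elapsed: n = 402/62.1 ≈ 6.4734.
A₀ = A × 2^n = 23.2 × 2^6.4734 = 23.2 × 88.858 ≈ 2061.5 ng/mL.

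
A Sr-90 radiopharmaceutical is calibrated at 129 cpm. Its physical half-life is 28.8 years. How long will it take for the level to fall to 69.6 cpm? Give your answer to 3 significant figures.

Fraction remaining = 69.6/129 ≈ 0.53953.
n = log₂(129/69.6) = ln(1.8534)/ln 2 ≈ 0.89021 half-lives.
t = n × t½ = 0.89021 × 28.8 ≈ 25.638 years.

25.6 years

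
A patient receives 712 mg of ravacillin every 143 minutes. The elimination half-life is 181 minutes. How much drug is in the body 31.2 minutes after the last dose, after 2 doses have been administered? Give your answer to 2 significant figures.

1000 mg

The 2 doses were given 174.2, 31.2 minutes ago.
Total = 712·(1/2)^(174.2/181) + 712·(1/2)^(31.2/181)
      = 365.39 + 631.81 ≈ 997.21 mg.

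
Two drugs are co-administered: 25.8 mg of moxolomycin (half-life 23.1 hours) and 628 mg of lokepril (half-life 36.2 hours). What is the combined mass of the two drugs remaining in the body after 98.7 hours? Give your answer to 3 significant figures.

96.2 mg

moxolomycin: 25.8 × (1/2)^(98.7/23.1) = 25.8 × (1/2)^4.2727 ≈ 1.3348 mg.
lokepril: 628 × (1/2)^(98.7/36.2) = 628 × (1/2)^2.7265 ≈ 94.885 mg.
Total = 1.3348 + 94.885 ≈ 96.219 mg.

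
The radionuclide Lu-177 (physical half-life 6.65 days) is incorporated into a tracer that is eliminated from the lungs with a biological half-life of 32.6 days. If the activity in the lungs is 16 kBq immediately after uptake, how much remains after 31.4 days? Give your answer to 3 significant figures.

0.311 kBq

1/t_eff = 1/t_phys + 1/t_biol = 1/6.65 + 1/32.6 = 0.18105 per day.
t_eff = 6.65 × 32.6 / (6.65 + 32.6) ≈ 5.5233 days.
Remaining = 16 × (1/2)^(31.4/5.5233) = 16 × (1/2)^5.685 ≈ 0.311 kBq.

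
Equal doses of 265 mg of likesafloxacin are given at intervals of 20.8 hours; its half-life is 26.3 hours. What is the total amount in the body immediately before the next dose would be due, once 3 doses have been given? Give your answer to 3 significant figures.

293 mg

The 3 doses were given 62.4, 41.6, 20.8 hours ago.
Total = 265·(1/2)^(62.4/26.3) + 265·(1/2)^(41.6/26.3) + 265·(1/2)^(20.8/26.3)
      = 51.17 + 88.53 + 153.17 ≈ 292.87 mg.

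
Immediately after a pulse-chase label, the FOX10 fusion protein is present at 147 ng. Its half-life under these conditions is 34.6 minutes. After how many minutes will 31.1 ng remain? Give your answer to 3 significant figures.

77.5 minutes

Fraction remaining = 31.1/147 ≈ 0.21156.
n = log₂(147/31.1) = ln(4.7267)/ln 2 ≈ 2.2408 half-lives.
t = n × t½ = 2.2408 × 34.6 ≈ 77.533 minutes.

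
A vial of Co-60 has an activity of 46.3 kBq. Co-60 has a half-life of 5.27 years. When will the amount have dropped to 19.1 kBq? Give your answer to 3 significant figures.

Fraction remaining = 19.1/46.3 ≈ 0.41253.
n = log₂(46.3/19.1) = ln(2.4241)/ln 2 ≈ 1.2774 half-lives.
t = n × t½ = 1.2774 × 5.27 ≈ 6.7321 years.

6.73 years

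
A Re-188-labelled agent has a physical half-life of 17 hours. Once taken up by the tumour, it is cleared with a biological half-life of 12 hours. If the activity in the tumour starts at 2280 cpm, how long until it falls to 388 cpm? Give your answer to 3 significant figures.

18.0 hours

1/t_eff = 1/t_phys + 1/t_biol = 1/17 + 1/12 = 0.14216 per hour.
t_eff = 17 × 12 / (17 + 12) ≈ 7.0345 hours.
n = log₂(2280/388) ≈ 2.5549; t = 2.5549 × 7.0345 ≈ 17.972 hours.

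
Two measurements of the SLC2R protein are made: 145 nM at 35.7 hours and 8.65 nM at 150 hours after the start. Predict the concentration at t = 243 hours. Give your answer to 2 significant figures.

Over Δt = 150 − 35.7 = 114.3 hours, the level fell by a factor of 145/8.65 ≈ 16.763.
n = log₂(16.763) ≈ 4.0672 half-lives, so t½ = 114.3/4.0672 ≈ 28.103 hours.
From t = 150 to t = 243: 8.65 × (1/2)^((243−150)/28.103) ≈ 0.87262 nM.

0.87 nM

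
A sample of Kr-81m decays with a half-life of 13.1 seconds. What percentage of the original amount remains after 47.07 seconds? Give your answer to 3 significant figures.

8.29%

n = 47.07/13.1 ≈ 3.5931 half-lives.
Fraction remaining = (1/2)^3.5931 ≈ 0.082863, i.e. 8.2863%.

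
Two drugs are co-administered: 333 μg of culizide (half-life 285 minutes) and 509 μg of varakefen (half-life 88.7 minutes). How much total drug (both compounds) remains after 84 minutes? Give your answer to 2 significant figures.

culizide: 333 × (1/2)^(84/285) = 333 × (1/2)^0.29474 ≈ 271.47 μg.
varakefen: 509 × (1/2)^(84/88.7) = 509 × (1/2)^0.94701 ≈ 264.02 μg.
Total = 271.47 + 264.02 ≈ 535.49 μg.

540 μg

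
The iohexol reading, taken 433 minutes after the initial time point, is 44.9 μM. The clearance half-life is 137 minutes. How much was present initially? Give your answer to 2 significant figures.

Number of half-lives elapsed: n = 433/137 ≈ 3.1606.
A₀ = A × 2^n = 44.9 × 2^3.1606 = 44.9 × 8.9419 ≈ 401.49 μM.

400 μM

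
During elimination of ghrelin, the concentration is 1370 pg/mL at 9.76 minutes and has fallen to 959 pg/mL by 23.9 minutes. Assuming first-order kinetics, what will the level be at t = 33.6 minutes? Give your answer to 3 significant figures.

Over Δt = 23.9 − 9.76 = 14.14 minutes, the level fell by a factor of 1370/959 ≈ 1.4286.
n = log₂(1.4286) ≈ 0.51457 half-lives, so t½ = 14.14/0.51457 ≈ 27.479 minutes.
From t = 23.9 to t = 33.6: 959 × (1/2)^((33.6−23.9)/27.479) ≈ 750.86 pg/mL.

751 pg/mL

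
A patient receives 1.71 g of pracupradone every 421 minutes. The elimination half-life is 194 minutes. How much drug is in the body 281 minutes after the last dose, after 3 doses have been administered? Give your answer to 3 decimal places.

The 3 doses were given 1123, 702, 281 minutes ago.
Total = 1.71·(1/2)^(1123/194) + 1.71·(1/2)^(702/194) + 1.71·(1/2)^(281/194)
      = 0.030934 + 0.13922 + 0.62657 ≈ 0.79672 g.

0.797 g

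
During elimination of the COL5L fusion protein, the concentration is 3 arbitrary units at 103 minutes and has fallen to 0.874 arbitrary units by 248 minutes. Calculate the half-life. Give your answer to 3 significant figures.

81.5 minutes

Over Δt = 248 − 103 = 145 minutes, the level fell by a factor of 3/0.874 ≈ 3.4325.
n = log₂(3.4325) ≈ 1.7793 half-lives, so t½ = 145/1.7793 ≈ 81.495 minutes.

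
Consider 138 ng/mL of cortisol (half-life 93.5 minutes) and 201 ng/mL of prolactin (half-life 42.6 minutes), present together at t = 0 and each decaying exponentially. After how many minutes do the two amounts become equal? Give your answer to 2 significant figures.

42 minutes

Set 138·(1/2)^(t/93.5) = 201·(1/2)^(t/42.6).
Taking log₂: log₂(138/201) = t·(1/93.5 − 1/42.6).
log₂(0.68657) = -0.54253; 1/93.5 − 1/42.6 = -0.012779.
t = -0.54253 / -0.012779 ≈ 42.455 minutes.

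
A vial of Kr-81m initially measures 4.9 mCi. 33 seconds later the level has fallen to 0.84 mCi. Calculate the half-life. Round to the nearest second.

A/A₀ = 0.84/4.9 ≈ 0.17143.
n = log₂(5.8333) ≈ 2.5443 half-lives elapsed in 33 seconds.
t½ = 33/2.5443 ≈ 12.97 seconds.

13 seconds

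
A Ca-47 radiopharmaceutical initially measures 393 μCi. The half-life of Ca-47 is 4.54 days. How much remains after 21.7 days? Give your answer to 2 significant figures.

14 μCi

Number of half-lives: n = 21.7/4.54 ≈ 4.7797.
Remaining = 393 × (1/2)^4.7797 = 393 × 0.036405 ≈ 14.307 μCi.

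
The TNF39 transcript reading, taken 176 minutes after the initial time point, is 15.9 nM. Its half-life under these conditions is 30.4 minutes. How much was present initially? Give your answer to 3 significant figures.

Number of half-lives elapsed: n = 176/30.4 ≈ 5.7895.
A₀ = A × 2^n = 15.9 × 2^5.7895 = 15.9 × 55.31 ≈ 879.43 nM.

879 nM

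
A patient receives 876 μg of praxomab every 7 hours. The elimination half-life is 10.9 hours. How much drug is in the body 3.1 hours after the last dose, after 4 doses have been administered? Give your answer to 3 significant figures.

The 4 doses were given 24.1, 17.1, 10.1, 3.1 hours ago.
Total = 876·(1/2)^(24.1/10.9) + 876·(1/2)^(17.1/10.9) + 876·(1/2)^(10.1/10.9) + 876·(1/2)^(3.1/10.9)
      = 189.2 + 295.29 + 460.86 + 719.27 ≈ 1664.6 μg.

1660 μg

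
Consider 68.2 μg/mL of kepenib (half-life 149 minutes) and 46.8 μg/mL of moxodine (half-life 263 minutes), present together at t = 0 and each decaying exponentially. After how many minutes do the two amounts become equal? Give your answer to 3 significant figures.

Set 68.2·(1/2)^(t/149) = 46.8·(1/2)^(t/263).
Taking log₂: log₂(68.2/46.8) = t·(1/149 − 1/263).
log₂(1.4573) = 0.54326; 1/149 − 1/263 = 0.0029091.
t = 0.54326 / 0.0029091 ≈ 186.74 minutes.

187 minutes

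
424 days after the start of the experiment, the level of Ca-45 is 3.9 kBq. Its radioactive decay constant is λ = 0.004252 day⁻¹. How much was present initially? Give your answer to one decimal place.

23.7 kBq

t½ = ln 2 / λ = 0.69315 / 0.004252 ≈ 163.02 days.
Number of half-lives elapsed: n = 424/163.02 ≈ 2.601.
A₀ = A × 2^n = 3.9 × 2^2.601 = 3.9 × 6.0669 ≈ 23.661 kBq.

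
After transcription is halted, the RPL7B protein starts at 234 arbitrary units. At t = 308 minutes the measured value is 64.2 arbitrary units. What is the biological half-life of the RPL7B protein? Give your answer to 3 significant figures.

A/A₀ = 64.2/234 ≈ 0.27436.
n = log₂(3.6449) ≈ 1.8659 half-lives elapsed in 308 minutes.
t½ = 308/1.8659 ≈ 165.07 minutes.

165 minutes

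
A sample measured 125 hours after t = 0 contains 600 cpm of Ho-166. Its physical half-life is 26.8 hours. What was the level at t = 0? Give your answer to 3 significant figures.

15200 cpm

Number of half-lives elapsed: n = 125/26.8 ≈ 4.6642.
A₀ = A × 2^n = 600 × 2^4.6642 = 600 × 25.355 ≈ 15213 cpm.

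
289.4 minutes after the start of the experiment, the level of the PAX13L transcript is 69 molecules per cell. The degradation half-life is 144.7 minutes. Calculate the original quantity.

Number of half-lives elapsed: n = 289.4/144.7 ≈ 2.
A₀ = A × 2^n = 69 × 2^2 = 69 × 4 ≈ 276 molecules per cell.

276 molecules per cell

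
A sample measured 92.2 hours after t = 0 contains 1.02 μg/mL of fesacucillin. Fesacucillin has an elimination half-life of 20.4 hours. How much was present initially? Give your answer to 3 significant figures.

Number of half-lives elapsed: n = 92.2/20.4 ≈ 4.5196.
A₀ = A × 2^n = 1.02 × 2^4.5196 = 1.02 × 22.937 ≈ 23.396 μg/mL.

23.4 μg/mL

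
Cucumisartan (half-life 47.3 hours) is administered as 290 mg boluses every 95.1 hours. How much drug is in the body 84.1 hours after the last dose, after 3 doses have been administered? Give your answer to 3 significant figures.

111 mg

The 3 doses were given 274.3, 179.2, 84.1 hours ago.
Total = 290·(1/2)^(274.3/47.3) + 290·(1/2)^(179.2/47.3) + 290·(1/2)^(84.1/47.3)
      = 5.2081 + 20.986 + 84.56 ≈ 110.75 mg.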